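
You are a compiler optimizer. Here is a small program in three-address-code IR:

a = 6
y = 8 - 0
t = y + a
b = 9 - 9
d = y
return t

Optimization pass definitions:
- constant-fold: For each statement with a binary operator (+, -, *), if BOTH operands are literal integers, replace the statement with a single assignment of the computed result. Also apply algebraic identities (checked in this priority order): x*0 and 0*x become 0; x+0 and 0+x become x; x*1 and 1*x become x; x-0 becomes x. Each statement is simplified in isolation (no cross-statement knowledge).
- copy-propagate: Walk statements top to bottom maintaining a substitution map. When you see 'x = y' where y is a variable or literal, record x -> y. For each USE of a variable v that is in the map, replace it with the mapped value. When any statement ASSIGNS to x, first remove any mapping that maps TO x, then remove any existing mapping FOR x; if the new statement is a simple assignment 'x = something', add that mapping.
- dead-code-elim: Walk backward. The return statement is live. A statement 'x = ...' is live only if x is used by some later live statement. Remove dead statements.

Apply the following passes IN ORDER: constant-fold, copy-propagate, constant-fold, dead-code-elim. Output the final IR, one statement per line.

Initial IR:
  a = 6
  y = 8 - 0
  t = y + a
  b = 9 - 9
  d = y
  return t
After constant-fold (6 stmts):
  a = 6
  y = 8
  t = y + a
  b = 0
  d = y
  return t
After copy-propagate (6 stmts):
  a = 6
  y = 8
  t = 8 + 6
  b = 0
  d = 8
  return t
After constant-fold (6 stmts):
  a = 6
  y = 8
  t = 14
  b = 0
  d = 8
  return t
After dead-code-elim (2 stmts):
  t = 14
  return t

Answer: t = 14
return t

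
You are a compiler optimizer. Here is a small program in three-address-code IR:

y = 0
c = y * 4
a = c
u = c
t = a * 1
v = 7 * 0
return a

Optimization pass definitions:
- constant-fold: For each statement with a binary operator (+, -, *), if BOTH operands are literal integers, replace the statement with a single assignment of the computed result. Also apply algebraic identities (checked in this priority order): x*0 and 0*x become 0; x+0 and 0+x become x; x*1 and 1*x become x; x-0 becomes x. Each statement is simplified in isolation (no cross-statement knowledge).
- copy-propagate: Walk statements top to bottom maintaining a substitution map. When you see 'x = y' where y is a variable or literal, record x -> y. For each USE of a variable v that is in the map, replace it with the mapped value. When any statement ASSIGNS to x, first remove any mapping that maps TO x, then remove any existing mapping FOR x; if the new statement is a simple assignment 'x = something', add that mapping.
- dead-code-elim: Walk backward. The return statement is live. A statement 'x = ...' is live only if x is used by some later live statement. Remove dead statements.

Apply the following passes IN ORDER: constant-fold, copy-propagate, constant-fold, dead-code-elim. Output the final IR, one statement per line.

Initial IR:
  y = 0
  c = y * 4
  a = c
  u = c
  t = a * 1
  v = 7 * 0
  return a
After constant-fold (7 stmts):
  y = 0
  c = y * 4
  a = c
  u = c
  t = a
  v = 0
  return a
After copy-propagate (7 stmts):
  y = 0
  c = 0 * 4
  a = c
  u = c
  t = c
  v = 0
  return c
After constant-fold (7 stmts):
  y = 0
  c = 0
  a = c
  u = c
  t = c
  v = 0
  return c
After dead-code-elim (2 stmts):
  c = 0
  return c

Answer: c = 0
return c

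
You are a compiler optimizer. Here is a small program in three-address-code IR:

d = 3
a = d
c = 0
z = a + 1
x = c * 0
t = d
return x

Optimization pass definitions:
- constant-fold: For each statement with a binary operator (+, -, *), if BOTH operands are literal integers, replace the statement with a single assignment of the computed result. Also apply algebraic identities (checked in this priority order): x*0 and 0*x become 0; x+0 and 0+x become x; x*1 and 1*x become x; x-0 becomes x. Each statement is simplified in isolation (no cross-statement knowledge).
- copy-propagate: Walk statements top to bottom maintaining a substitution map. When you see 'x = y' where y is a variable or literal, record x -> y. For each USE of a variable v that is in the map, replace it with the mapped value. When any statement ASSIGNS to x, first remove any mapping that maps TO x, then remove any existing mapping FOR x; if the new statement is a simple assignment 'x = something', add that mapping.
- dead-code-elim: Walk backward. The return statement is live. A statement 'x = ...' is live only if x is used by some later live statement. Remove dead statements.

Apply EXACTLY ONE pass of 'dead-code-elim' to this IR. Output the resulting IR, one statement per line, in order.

Answer: c = 0
x = c * 0
return x

Derivation:
Applying dead-code-elim statement-by-statement:
  [7] return x  -> KEEP (return); live=['x']
  [6] t = d  -> DEAD (t not live)
  [5] x = c * 0  -> KEEP; live=['c']
  [4] z = a + 1  -> DEAD (z not live)
  [3] c = 0  -> KEEP; live=[]
  [2] a = d  -> DEAD (a not live)
  [1] d = 3  -> DEAD (d not live)
Result (3 stmts):
  c = 0
  x = c * 0
  return x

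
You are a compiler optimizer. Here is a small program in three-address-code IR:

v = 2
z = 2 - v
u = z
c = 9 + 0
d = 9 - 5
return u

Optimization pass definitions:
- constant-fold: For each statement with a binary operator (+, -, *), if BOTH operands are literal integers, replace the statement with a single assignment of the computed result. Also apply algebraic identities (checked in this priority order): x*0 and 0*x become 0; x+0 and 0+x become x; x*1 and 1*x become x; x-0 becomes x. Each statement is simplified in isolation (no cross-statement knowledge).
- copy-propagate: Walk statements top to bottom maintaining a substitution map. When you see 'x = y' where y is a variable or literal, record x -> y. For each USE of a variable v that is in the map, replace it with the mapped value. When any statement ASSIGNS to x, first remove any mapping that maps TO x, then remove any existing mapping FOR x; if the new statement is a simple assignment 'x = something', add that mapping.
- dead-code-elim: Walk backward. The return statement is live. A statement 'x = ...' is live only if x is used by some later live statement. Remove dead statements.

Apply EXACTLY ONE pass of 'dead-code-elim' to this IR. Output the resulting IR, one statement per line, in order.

Answer: v = 2
z = 2 - v
u = z
return u

Derivation:
Applying dead-code-elim statement-by-statement:
  [6] return u  -> KEEP (return); live=['u']
  [5] d = 9 - 5  -> DEAD (d not live)
  [4] c = 9 + 0  -> DEAD (c not live)
  [3] u = z  -> KEEP; live=['z']
  [2] z = 2 - v  -> KEEP; live=['v']
  [1] v = 2  -> KEEP; live=[]
Result (4 stmts):
  v = 2
  z = 2 - v
  u = z
  return u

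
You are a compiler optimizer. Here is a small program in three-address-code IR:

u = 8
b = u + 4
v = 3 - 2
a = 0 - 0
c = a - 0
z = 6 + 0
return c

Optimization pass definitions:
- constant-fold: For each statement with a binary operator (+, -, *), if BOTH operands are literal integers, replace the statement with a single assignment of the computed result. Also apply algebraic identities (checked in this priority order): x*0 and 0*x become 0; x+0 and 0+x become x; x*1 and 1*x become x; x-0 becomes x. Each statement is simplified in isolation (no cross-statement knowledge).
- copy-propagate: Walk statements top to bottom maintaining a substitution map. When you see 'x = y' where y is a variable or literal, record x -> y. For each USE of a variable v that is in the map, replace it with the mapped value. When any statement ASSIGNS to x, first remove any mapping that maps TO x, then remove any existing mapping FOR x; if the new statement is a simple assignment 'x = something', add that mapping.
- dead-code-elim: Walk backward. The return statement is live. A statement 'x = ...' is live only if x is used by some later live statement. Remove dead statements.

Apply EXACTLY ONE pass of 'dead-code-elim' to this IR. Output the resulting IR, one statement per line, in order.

Answer: a = 0 - 0
c = a - 0
return c

Derivation:
Applying dead-code-elim statement-by-statement:
  [7] return c  -> KEEP (return); live=['c']
  [6] z = 6 + 0  -> DEAD (z not live)
  [5] c = a - 0  -> KEEP; live=['a']
  [4] a = 0 - 0  -> KEEP; live=[]
  [3] v = 3 - 2  -> DEAD (v not live)
  [2] b = u + 4  -> DEAD (b not live)
  [1] u = 8  -> DEAD (u not live)
Result (3 stmts):
  a = 0 - 0
  c = a - 0
  return c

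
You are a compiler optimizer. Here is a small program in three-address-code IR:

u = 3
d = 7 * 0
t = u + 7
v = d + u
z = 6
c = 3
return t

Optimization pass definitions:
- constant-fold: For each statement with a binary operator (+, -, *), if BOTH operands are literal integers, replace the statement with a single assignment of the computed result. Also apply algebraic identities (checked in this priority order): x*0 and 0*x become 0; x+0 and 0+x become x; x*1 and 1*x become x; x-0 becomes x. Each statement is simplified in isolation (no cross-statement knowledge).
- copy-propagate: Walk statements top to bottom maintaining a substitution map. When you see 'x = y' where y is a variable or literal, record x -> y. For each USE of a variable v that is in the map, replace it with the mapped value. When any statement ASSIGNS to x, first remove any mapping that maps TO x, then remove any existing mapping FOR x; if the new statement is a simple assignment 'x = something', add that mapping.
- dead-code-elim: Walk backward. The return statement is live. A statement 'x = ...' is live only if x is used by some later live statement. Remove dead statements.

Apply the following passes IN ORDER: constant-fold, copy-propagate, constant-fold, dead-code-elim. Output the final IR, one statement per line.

Answer: t = 10
return t

Derivation:
Initial IR:
  u = 3
  d = 7 * 0
  t = u + 7
  v = d + u
  z = 6
  c = 3
  return t
After constant-fold (7 stmts):
  u = 3
  d = 0
  t = u + 7
  v = d + u
  z = 6
  c = 3
  return t
After copy-propagate (7 stmts):
  u = 3
  d = 0
  t = 3 + 7
  v = 0 + 3
  z = 6
  c = 3
  return t
After constant-fold (7 stmts):
  u = 3
  d = 0
  t = 10
  v = 3
  z = 6
  c = 3
  return t
After dead-code-elim (2 stmts):
  t = 10
  return t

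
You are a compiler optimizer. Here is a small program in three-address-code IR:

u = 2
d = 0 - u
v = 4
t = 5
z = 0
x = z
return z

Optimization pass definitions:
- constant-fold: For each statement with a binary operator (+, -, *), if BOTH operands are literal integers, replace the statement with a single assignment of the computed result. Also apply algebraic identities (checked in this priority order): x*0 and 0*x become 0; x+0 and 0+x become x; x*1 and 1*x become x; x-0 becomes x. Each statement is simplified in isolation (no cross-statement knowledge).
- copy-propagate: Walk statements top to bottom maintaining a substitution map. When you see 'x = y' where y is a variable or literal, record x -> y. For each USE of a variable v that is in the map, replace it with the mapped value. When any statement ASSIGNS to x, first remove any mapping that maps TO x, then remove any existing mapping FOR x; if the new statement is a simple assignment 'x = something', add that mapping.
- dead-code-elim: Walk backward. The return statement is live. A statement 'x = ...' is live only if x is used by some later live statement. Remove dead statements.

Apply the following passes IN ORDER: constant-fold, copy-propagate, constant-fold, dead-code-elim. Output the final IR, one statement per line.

Initial IR:
  u = 2
  d = 0 - u
  v = 4
  t = 5
  z = 0
  x = z
  return z
After constant-fold (7 stmts):
  u = 2
  d = 0 - u
  v = 4
  t = 5
  z = 0
  x = z
  return z
After copy-propagate (7 stmts):
  u = 2
  d = 0 - 2
  v = 4
  t = 5
  z = 0
  x = 0
  return 0
After constant-fold (7 stmts):
  u = 2
  d = -2
  v = 4
  t = 5
  z = 0
  x = 0
  return 0
After dead-code-elim (1 stmts):
  return 0

Answer: return 0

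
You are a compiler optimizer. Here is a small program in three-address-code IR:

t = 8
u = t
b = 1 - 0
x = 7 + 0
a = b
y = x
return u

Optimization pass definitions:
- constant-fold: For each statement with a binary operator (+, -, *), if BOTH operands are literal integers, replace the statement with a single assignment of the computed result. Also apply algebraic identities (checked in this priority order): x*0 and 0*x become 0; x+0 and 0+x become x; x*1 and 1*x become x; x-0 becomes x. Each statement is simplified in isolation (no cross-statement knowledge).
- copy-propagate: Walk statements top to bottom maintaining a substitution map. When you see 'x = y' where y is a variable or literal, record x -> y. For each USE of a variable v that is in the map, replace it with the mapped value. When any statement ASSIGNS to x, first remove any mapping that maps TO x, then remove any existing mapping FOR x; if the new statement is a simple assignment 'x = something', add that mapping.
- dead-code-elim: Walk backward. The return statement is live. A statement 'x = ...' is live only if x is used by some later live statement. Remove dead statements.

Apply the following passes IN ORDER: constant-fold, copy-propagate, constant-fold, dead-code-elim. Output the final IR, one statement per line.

Initial IR:
  t = 8
  u = t
  b = 1 - 0
  x = 7 + 0
  a = b
  y = x
  return u
After constant-fold (7 stmts):
  t = 8
  u = t
  b = 1
  x = 7
  a = b
  y = x
  return u
After copy-propagate (7 stmts):
  t = 8
  u = 8
  b = 1
  x = 7
  a = 1
  y = 7
  return 8
After constant-fold (7 stmts):
  t = 8
  u = 8
  b = 1
  x = 7
  a = 1
  y = 7
  return 8
After dead-code-elim (1 stmts):
  return 8

Answer: return 8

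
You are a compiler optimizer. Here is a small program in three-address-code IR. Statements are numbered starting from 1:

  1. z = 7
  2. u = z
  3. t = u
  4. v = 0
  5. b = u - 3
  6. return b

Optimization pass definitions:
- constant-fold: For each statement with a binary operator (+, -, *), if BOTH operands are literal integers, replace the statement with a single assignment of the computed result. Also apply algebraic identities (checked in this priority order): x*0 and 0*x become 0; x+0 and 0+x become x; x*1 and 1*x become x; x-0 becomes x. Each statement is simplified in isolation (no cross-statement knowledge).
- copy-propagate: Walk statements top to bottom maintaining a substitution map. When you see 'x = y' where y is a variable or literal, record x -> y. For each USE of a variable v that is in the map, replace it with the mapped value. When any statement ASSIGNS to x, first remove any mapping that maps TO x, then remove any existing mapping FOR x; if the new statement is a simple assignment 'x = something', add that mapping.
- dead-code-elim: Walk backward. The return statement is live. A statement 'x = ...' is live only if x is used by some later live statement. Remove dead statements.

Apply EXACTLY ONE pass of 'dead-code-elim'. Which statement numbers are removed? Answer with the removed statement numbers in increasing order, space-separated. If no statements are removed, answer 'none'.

Answer: 3 4

Derivation:
Backward liveness scan:
Stmt 1 'z = 7': KEEP (z is live); live-in = []
Stmt 2 'u = z': KEEP (u is live); live-in = ['z']
Stmt 3 't = u': DEAD (t not in live set ['u'])
Stmt 4 'v = 0': DEAD (v not in live set ['u'])
Stmt 5 'b = u - 3': KEEP (b is live); live-in = ['u']
Stmt 6 'return b': KEEP (return); live-in = ['b']
Removed statement numbers: [3, 4]
Surviving IR:
  z = 7
  u = z
  b = u - 3
  return b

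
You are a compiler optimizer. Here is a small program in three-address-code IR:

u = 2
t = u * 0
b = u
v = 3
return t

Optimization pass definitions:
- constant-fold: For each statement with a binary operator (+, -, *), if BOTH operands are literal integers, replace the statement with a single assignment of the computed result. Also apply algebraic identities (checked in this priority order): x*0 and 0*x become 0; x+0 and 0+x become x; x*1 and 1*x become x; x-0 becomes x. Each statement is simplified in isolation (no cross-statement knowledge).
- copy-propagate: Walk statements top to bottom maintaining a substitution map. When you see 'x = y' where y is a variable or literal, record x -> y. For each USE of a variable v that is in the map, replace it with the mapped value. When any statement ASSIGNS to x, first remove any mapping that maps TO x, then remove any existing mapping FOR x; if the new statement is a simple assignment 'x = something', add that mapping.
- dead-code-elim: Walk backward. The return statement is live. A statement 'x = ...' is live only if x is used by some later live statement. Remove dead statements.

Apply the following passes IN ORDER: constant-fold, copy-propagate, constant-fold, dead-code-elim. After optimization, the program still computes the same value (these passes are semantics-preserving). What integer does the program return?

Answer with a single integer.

Answer: 0

Derivation:
Initial IR:
  u = 2
  t = u * 0
  b = u
  v = 3
  return t
After constant-fold (5 stmts):
  u = 2
  t = 0
  b = u
  v = 3
  return t
After copy-propagate (5 stmts):
  u = 2
  t = 0
  b = 2
  v = 3
  return 0
After constant-fold (5 stmts):
  u = 2
  t = 0
  b = 2
  v = 3
  return 0
After dead-code-elim (1 stmts):
  return 0
Evaluate:
  u = 2  =>  u = 2
  t = u * 0  =>  t = 0
  b = u  =>  b = 2
  v = 3  =>  v = 3
  return t = 0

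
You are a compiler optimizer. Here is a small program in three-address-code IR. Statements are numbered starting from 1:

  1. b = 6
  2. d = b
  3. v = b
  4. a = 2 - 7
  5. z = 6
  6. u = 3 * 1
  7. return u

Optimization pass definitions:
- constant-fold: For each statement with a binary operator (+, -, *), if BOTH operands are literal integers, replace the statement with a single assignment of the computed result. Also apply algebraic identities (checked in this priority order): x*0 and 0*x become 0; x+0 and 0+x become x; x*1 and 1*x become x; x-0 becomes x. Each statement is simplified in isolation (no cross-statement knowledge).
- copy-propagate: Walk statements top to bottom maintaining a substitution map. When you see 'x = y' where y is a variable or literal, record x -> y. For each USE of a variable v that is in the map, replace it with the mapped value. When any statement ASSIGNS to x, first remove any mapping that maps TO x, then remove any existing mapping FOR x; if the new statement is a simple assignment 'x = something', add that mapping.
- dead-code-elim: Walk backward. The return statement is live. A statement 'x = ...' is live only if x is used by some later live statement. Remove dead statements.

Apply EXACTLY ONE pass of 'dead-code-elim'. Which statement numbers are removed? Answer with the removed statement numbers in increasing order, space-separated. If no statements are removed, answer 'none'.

Backward liveness scan:
Stmt 1 'b = 6': DEAD (b not in live set [])
Stmt 2 'd = b': DEAD (d not in live set [])
Stmt 3 'v = b': DEAD (v not in live set [])
Stmt 4 'a = 2 - 7': DEAD (a not in live set [])
Stmt 5 'z = 6': DEAD (z not in live set [])
Stmt 6 'u = 3 * 1': KEEP (u is live); live-in = []
Stmt 7 'return u': KEEP (return); live-in = ['u']
Removed statement numbers: [1, 2, 3, 4, 5]
Surviving IR:
  u = 3 * 1
  return u

Answer: 1 2 3 4 5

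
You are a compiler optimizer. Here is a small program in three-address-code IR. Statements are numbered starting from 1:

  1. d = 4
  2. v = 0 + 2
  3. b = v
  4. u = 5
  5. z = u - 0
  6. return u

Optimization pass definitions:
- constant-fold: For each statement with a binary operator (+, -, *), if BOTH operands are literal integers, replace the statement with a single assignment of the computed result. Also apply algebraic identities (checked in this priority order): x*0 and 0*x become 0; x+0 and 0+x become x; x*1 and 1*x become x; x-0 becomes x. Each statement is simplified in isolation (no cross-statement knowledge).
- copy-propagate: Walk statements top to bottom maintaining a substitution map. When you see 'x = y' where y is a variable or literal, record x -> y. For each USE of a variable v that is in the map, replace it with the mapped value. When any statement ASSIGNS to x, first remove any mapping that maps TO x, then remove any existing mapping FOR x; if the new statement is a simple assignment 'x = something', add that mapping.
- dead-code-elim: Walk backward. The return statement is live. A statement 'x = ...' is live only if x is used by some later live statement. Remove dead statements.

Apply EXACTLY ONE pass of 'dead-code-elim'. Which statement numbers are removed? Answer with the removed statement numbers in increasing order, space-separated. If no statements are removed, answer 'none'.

Backward liveness scan:
Stmt 1 'd = 4': DEAD (d not in live set [])
Stmt 2 'v = 0 + 2': DEAD (v not in live set [])
Stmt 3 'b = v': DEAD (b not in live set [])
Stmt 4 'u = 5': KEEP (u is live); live-in = []
Stmt 5 'z = u - 0': DEAD (z not in live set ['u'])
Stmt 6 'return u': KEEP (return); live-in = ['u']
Removed statement numbers: [1, 2, 3, 5]
Surviving IR:
  u = 5
  return u

Answer: 1 2 3 5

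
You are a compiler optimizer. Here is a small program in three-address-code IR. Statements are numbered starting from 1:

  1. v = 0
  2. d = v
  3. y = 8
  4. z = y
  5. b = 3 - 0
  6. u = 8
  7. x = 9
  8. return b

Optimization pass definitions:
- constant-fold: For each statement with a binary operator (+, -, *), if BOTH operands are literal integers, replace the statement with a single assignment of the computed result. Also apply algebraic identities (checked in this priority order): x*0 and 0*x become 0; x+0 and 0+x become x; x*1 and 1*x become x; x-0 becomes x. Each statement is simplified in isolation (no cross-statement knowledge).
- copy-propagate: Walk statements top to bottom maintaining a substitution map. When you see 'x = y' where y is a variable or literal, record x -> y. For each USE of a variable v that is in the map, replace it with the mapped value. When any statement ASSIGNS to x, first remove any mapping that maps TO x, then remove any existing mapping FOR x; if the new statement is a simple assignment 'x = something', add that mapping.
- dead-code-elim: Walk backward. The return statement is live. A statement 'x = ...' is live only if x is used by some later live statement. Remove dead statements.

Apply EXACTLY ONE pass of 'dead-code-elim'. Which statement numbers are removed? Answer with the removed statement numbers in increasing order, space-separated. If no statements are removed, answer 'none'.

Backward liveness scan:
Stmt 1 'v = 0': DEAD (v not in live set [])
Stmt 2 'd = v': DEAD (d not in live set [])
Stmt 3 'y = 8': DEAD (y not in live set [])
Stmt 4 'z = y': DEAD (z not in live set [])
Stmt 5 'b = 3 - 0': KEEP (b is live); live-in = []
Stmt 6 'u = 8': DEAD (u not in live set ['b'])
Stmt 7 'x = 9': DEAD (x not in live set ['b'])
Stmt 8 'return b': KEEP (return); live-in = ['b']
Removed statement numbers: [1, 2, 3, 4, 6, 7]
Surviving IR:
  b = 3 - 0
  return b

Answer: 1 2 3 4 6 7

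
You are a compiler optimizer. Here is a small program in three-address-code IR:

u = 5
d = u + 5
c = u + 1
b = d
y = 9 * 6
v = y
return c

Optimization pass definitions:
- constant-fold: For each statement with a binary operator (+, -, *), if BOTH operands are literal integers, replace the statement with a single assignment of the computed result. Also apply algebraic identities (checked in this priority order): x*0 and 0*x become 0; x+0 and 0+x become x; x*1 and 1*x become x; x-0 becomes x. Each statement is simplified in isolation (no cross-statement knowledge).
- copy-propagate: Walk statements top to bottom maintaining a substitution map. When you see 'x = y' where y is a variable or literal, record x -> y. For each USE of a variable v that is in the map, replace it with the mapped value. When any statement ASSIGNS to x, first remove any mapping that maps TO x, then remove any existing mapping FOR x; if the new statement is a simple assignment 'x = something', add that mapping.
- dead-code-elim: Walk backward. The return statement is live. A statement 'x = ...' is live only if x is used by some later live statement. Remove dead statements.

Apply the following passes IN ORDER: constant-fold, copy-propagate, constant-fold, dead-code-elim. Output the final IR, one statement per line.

Initial IR:
  u = 5
  d = u + 5
  c = u + 1
  b = d
  y = 9 * 6
  v = y
  return c
After constant-fold (7 stmts):
  u = 5
  d = u + 5
  c = u + 1
  b = d
  y = 54
  v = y
  return c
After copy-propagate (7 stmts):
  u = 5
  d = 5 + 5
  c = 5 + 1
  b = d
  y = 54
  v = 54
  return c
After constant-fold (7 stmts):
  u = 5
  d = 10
  c = 6
  b = d
  y = 54
  v = 54
  return c
After dead-code-elim (2 stmts):
  c = 6
  return c

Answer: c = 6
return c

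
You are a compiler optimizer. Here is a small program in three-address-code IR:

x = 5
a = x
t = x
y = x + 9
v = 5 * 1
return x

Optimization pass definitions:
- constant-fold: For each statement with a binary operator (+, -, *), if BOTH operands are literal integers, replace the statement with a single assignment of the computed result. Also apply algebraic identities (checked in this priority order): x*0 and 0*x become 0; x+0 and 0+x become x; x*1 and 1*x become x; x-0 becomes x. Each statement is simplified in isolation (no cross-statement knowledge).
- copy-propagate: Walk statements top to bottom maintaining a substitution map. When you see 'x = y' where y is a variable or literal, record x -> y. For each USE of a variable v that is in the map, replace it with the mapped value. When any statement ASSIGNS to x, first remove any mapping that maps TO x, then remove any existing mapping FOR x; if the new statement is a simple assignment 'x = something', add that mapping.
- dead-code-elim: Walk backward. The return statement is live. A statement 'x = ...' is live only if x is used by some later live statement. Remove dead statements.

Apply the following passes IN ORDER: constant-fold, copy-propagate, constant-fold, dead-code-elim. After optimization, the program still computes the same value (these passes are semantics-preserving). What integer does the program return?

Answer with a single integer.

Answer: 5

Derivation:
Initial IR:
  x = 5
  a = x
  t = x
  y = x + 9
  v = 5 * 1
  return x
After constant-fold (6 stmts):
  x = 5
  a = x
  t = x
  y = x + 9
  v = 5
  return x
After copy-propagate (6 stmts):
  x = 5
  a = 5
  t = 5
  y = 5 + 9
  v = 5
  return 5
After constant-fold (6 stmts):
  x = 5
  a = 5
  t = 5
  y = 14
  v = 5
  return 5
After dead-code-elim (1 stmts):
  return 5
Evaluate:
  x = 5  =>  x = 5
  a = x  =>  a = 5
  t = x  =>  t = 5
  y = x + 9  =>  y = 14
  v = 5 * 1  =>  v = 5
  return x = 5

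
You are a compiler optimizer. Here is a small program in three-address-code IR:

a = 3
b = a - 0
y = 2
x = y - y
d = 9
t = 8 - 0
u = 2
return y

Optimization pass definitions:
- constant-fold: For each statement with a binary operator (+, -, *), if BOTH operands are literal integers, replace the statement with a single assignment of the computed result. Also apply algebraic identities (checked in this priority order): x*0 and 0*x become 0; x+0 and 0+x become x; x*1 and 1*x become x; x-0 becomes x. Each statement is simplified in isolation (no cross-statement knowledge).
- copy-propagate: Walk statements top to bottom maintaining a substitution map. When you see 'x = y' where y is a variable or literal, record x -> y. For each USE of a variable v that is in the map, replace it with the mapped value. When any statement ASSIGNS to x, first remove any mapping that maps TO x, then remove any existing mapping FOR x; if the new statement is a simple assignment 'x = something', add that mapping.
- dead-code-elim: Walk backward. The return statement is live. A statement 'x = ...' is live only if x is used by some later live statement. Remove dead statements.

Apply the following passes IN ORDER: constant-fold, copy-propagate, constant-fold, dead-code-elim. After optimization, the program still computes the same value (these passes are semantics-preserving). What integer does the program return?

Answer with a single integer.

Initial IR:
  a = 3
  b = a - 0
  y = 2
  x = y - y
  d = 9
  t = 8 - 0
  u = 2
  return y
After constant-fold (8 stmts):
  a = 3
  b = a
  y = 2
  x = y - y
  d = 9
  t = 8
  u = 2
  return y
After copy-propagate (8 stmts):
  a = 3
  b = 3
  y = 2
  x = 2 - 2
  d = 9
  t = 8
  u = 2
  return 2
After constant-fold (8 stmts):
  a = 3
  b = 3
  y = 2
  x = 0
  d = 9
  t = 8
  u = 2
  return 2
After dead-code-elim (1 stmts):
  return 2
Evaluate:
  a = 3  =>  a = 3
  b = a - 0  =>  b = 3
  y = 2  =>  y = 2
  x = y - y  =>  x = 0
  d = 9  =>  d = 9
  t = 8 - 0  =>  t = 8
  u = 2  =>  u = 2
  return y = 2

Answer: 2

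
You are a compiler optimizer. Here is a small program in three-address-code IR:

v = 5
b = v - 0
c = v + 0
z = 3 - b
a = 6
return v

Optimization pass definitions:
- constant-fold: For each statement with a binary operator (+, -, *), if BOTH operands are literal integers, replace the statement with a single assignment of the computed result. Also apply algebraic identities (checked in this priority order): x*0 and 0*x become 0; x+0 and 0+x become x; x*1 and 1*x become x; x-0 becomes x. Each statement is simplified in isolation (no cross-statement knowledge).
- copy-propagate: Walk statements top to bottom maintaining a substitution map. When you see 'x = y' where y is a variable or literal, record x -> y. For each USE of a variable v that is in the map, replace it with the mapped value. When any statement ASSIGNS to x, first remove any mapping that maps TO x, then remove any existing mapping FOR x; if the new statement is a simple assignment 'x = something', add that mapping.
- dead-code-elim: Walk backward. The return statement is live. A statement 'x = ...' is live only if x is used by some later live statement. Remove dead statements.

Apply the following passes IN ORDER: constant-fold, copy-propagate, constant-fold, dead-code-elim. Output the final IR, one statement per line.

Answer: return 5

Derivation:
Initial IR:
  v = 5
  b = v - 0
  c = v + 0
  z = 3 - b
  a = 6
  return v
After constant-fold (6 stmts):
  v = 5
  b = v
  c = v
  z = 3 - b
  a = 6
  return v
After copy-propagate (6 stmts):
  v = 5
  b = 5
  c = 5
  z = 3 - 5
  a = 6
  return 5
After constant-fold (6 stmts):
  v = 5
  b = 5
  c = 5
  z = -2
  a = 6
  return 5
After dead-code-elim (1 stmts):
  return 5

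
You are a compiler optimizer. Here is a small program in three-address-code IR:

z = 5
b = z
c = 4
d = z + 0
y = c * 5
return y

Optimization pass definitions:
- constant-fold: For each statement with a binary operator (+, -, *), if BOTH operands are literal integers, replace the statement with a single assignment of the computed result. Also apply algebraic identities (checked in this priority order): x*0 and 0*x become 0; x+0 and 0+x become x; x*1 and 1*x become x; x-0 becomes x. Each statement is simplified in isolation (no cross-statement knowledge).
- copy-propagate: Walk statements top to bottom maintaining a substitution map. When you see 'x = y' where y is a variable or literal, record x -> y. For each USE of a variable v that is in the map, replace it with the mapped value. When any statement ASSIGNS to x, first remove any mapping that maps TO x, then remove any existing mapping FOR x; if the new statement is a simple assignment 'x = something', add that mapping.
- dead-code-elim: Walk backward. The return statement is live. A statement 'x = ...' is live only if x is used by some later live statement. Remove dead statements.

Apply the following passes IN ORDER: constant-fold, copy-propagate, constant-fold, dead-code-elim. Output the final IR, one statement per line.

Answer: y = 20
return y

Derivation:
Initial IR:
  z = 5
  b = z
  c = 4
  d = z + 0
  y = c * 5
  return y
After constant-fold (6 stmts):
  z = 5
  b = z
  c = 4
  d = z
  y = c * 5
  return y
After copy-propagate (6 stmts):
  z = 5
  b = 5
  c = 4
  d = 5
  y = 4 * 5
  return y
After constant-fold (6 stmts):
  z = 5
  b = 5
  c = 4
  d = 5
  y = 20
  return y
After dead-code-elim (2 stmts):
  y = 20
  return y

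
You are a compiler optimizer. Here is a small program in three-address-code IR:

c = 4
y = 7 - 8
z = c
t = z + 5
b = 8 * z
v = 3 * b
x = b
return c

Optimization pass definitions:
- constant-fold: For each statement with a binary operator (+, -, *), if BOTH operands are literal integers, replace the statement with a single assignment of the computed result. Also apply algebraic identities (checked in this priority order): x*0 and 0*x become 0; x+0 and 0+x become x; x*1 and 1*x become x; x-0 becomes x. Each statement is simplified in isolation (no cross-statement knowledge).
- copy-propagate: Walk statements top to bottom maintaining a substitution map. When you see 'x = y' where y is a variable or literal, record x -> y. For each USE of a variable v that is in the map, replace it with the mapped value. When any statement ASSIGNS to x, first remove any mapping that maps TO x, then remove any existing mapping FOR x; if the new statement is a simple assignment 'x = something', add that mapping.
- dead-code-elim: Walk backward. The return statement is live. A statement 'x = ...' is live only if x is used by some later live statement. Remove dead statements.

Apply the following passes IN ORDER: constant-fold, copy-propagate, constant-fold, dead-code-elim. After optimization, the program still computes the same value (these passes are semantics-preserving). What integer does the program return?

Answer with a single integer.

Initial IR:
  c = 4
  y = 7 - 8
  z = c
  t = z + 5
  b = 8 * z
  v = 3 * b
  x = b
  return c
After constant-fold (8 stmts):
  c = 4
  y = -1
  z = c
  t = z + 5
  b = 8 * z
  v = 3 * b
  x = b
  return c
After copy-propagate (8 stmts):
  c = 4
  y = -1
  z = 4
  t = 4 + 5
  b = 8 * 4
  v = 3 * b
  x = b
  return 4
After constant-fold (8 stmts):
  c = 4
  y = -1
  z = 4
  t = 9
  b = 32
  v = 3 * b
  x = b
  return 4
After dead-code-elim (1 stmts):
  return 4
Evaluate:
  c = 4  =>  c = 4
  y = 7 - 8  =>  y = -1
  z = c  =>  z = 4
  t = z + 5  =>  t = 9
  b = 8 * z  =>  b = 32
  v = 3 * b  =>  v = 96
  x = b  =>  x = 32
  return c = 4

Answer: 4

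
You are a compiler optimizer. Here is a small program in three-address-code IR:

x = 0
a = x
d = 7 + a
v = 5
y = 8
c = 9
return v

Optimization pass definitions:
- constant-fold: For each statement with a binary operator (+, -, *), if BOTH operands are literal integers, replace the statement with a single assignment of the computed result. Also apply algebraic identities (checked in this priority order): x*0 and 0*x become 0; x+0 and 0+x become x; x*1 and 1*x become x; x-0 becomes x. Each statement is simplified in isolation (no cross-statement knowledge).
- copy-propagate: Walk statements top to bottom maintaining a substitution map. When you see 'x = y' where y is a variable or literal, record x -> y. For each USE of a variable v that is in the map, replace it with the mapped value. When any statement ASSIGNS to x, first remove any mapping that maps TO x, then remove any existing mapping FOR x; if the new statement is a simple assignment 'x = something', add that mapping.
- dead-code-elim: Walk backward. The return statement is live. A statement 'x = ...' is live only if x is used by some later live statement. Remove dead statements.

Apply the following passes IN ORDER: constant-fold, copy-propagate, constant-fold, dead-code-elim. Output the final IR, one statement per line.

Initial IR:
  x = 0
  a = x
  d = 7 + a
  v = 5
  y = 8
  c = 9
  return v
After constant-fold (7 stmts):
  x = 0
  a = x
  d = 7 + a
  v = 5
  y = 8
  c = 9
  return v
After copy-propagate (7 stmts):
  x = 0
  a = 0
  d = 7 + 0
  v = 5
  y = 8
  c = 9
  return 5
After constant-fold (7 stmts):
  x = 0
  a = 0
  d = 7
  v = 5
  y = 8
  c = 9
  return 5
After dead-code-elim (1 stmts):
  return 5

Answer: return 5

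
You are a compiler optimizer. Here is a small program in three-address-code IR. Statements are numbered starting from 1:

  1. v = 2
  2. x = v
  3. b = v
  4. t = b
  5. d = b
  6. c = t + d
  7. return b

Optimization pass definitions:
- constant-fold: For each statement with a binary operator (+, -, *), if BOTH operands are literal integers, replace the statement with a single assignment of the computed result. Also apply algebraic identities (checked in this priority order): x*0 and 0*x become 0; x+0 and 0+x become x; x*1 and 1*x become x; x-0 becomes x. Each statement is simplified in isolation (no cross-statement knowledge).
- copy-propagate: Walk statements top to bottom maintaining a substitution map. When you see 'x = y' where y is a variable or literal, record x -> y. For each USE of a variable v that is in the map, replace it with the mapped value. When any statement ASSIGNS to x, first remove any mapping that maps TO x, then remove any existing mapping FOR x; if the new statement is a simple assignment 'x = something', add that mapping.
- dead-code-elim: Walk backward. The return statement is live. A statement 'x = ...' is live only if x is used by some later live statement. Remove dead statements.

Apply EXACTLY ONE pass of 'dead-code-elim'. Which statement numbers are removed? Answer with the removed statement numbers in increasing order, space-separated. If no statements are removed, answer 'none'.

Backward liveness scan:
Stmt 1 'v = 2': KEEP (v is live); live-in = []
Stmt 2 'x = v': DEAD (x not in live set ['v'])
Stmt 3 'b = v': KEEP (b is live); live-in = ['v']
Stmt 4 't = b': DEAD (t not in live set ['b'])
Stmt 5 'd = b': DEAD (d not in live set ['b'])
Stmt 6 'c = t + d': DEAD (c not in live set ['b'])
Stmt 7 'return b': KEEP (return); live-in = ['b']
Removed statement numbers: [2, 4, 5, 6]
Surviving IR:
  v = 2
  b = v
  return b

Answer: 2 4 5 6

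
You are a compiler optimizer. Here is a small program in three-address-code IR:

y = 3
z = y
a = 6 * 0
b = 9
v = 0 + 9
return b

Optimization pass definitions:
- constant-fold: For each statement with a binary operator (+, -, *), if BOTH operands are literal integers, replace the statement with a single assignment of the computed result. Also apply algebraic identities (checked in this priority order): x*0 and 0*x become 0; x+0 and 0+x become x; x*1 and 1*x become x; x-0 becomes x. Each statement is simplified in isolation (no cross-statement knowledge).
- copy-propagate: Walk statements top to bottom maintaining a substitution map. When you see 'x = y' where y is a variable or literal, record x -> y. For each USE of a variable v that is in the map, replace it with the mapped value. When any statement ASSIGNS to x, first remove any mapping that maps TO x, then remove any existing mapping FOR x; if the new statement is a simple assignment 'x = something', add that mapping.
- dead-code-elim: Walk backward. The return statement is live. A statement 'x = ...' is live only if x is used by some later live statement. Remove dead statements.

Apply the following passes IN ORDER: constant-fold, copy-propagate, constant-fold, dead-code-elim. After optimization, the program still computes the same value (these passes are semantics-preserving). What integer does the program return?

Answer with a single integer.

Initial IR:
  y = 3
  z = y
  a = 6 * 0
  b = 9
  v = 0 + 9
  return b
After constant-fold (6 stmts):
  y = 3
  z = y
  a = 0
  b = 9
  v = 9
  return b
After copy-propagate (6 stmts):
  y = 3
  z = 3
  a = 0
  b = 9
  v = 9
  return 9
After constant-fold (6 stmts):
  y = 3
  z = 3
  a = 0
  b = 9
  v = 9
  return 9
After dead-code-elim (1 stmts):
  return 9
Evaluate:
  y = 3  =>  y = 3
  z = y  =>  z = 3
  a = 6 * 0  =>  a = 0
  b = 9  =>  b = 9
  v = 0 + 9  =>  v = 9
  return b = 9

Answer: 9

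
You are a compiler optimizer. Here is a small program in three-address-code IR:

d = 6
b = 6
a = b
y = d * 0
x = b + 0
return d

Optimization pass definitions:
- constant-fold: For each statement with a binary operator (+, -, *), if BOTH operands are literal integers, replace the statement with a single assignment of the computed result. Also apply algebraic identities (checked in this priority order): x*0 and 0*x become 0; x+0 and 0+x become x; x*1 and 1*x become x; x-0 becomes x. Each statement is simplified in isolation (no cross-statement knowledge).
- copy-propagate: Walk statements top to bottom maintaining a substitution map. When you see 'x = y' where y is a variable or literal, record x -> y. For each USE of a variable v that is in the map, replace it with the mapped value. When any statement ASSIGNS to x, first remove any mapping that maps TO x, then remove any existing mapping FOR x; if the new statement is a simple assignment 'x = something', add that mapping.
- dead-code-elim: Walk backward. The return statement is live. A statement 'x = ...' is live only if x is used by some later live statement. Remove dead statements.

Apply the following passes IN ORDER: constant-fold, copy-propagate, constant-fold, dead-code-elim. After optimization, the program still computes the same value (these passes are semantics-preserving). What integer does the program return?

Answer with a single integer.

Initial IR:
  d = 6
  b = 6
  a = b
  y = d * 0
  x = b + 0
  return d
After constant-fold (6 stmts):
  d = 6
  b = 6
  a = b
  y = 0
  x = b
  return d
After copy-propagate (6 stmts):
  d = 6
  b = 6
  a = 6
  y = 0
  x = 6
  return 6
After constant-fold (6 stmts):
  d = 6
  b = 6
  a = 6
  y = 0
  x = 6
  return 6
After dead-code-elim (1 stmts):
  return 6
Evaluate:
  d = 6  =>  d = 6
  b = 6  =>  b = 6
  a = b  =>  a = 6
  y = d * 0  =>  y = 0
  x = b + 0  =>  x = 6
  return d = 6

Answer: 6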